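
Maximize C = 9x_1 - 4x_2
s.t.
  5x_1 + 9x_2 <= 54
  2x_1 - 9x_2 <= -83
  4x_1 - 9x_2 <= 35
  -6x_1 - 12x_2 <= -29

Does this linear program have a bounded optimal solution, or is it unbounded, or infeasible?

Vertices and C = 9x_1 - 4x_2:
  (-29/7, 523/63) → C = -4441/63
  (-245/26, 278/39) → C = -8839/78
The feasible region has finitely many vertices and no improving ray; the maximum is -4441/63 at (-29/7, 523/63).

bounded optimum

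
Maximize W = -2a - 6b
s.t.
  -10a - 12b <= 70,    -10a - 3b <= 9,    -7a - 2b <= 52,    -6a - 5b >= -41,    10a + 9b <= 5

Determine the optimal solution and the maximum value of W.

Feasible corners and W = -2a - 6b:
  (17/15, -61/9) → W = 192/5
  (23, -25) → W = 104
  (-8/5, 7/3) → W = -54/5

The optimum lies where -10a - 12b = 70 and 10a + 9b = 5.
Solving simultaneously gives a = 23, b = -25.

a = 23, b = -25, maximum W = 104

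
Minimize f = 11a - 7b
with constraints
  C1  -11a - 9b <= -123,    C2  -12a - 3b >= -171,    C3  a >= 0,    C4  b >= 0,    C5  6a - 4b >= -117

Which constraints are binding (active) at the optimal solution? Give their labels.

Corner points and f = 11a - 7b:
  (0, 41/3) → f = -287/3
  (123/11, 0) → f = 123
  (57/4, 0) → f = 627/4
  (111/22, 405/11) → f = -4449/22
  (0, 117/4) → f = -819/4

The minimum is at (0, 117/4). Substituting into each constraint, equality holds for C3 and C5; the remaining constraints have slack.

C3 and C5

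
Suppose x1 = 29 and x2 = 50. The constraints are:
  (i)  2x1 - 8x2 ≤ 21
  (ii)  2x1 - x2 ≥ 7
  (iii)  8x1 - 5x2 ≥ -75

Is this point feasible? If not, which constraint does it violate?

(i): -342 ≤ 21 ✓
(ii): 8 ≥ 7 ✓
(iii): -18 ≥ -75 ✓

feasible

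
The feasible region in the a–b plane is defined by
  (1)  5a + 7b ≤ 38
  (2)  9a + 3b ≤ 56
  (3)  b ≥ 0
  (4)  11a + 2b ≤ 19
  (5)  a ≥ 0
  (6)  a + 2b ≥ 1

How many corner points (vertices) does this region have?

5

Intersecting each pair of boundary lines and keeping only the points that satisfy every inequality leaves:
  (57/67, 323/67)
  (0, 38/7)
  (19/11, 0)
  (1, 0)
  (0, 1/2)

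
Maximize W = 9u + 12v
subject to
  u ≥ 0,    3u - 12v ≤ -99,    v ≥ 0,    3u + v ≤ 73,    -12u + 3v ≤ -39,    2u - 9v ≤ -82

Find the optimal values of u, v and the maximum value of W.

u = 86/7, v = 253/7, maximum W = 3810/7

Extreme points and W = 9u + 12v:
  (86/7, 253/7) → W = 3810/7
  (575/29, 392/29) → W = 9879/29
  (199/34, 177/17) → W = 6039/34

The binding constraints are 3u + v = 73 and -12u + 3v = -39.
Solving simultaneously gives u = 86/7, v = 253/7.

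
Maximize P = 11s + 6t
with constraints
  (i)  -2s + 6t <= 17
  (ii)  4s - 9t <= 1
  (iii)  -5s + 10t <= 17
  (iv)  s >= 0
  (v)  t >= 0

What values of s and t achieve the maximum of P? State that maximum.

s = 53/2, t = 35/3, maximum P = 723/2

Extreme points and P = 11s + 6t:
  (53/2, 35/3) → P = 723/2
  (34/5, 51/10) → P = 527/5
  (1/4, 0) → P = 11/4
  (0, 17/10) → P = 51/5
  (0, 0) → P = 0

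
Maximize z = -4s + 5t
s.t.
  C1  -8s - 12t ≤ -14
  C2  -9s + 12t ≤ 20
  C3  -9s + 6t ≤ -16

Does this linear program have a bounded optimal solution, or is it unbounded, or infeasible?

Corner points and z = -4s + 5t:
  (23/13, -1/78) → z = -557/78
  (52/9, 6) → z = 62/9
The feasible region has finitely many vertices and no improving ray; the maximum is 62/9 at (52/9, 6).

bounded optimum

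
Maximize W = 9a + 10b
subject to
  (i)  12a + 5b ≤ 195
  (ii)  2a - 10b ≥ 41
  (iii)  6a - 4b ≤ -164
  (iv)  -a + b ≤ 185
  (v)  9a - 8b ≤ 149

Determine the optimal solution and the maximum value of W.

a = -451/13, b = -287/26, maximum W = -5494/13

Vertices and W = 9a + 10b:
  (-451/13, -287/26) → W = -5494/13
  (-1891/8, -411/8) → W = -21129/8
  (-159, -395/2) → W = -3406
The feasible region is unbounded (it extends along (-1, -1), (-8, -9)), but W strictly decreases along every unbounded feasible direction, so there is no improving ray and the maximum is attained at a vertex.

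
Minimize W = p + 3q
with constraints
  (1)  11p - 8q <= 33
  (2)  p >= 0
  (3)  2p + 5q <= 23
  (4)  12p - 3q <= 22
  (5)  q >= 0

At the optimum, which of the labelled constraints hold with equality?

Vertices and W = p + 3q:
  (0, 23/5) → W = 69/5
  (0, 0) → W = 0
  (179/66, 116/33) → W = 875/66
  (11/6, 0) → W = 11/6

The minimum is at (0, 0). Substituting into each constraint, equality holds for (2) and (5); the remaining constraints have slack.

(2) and (5)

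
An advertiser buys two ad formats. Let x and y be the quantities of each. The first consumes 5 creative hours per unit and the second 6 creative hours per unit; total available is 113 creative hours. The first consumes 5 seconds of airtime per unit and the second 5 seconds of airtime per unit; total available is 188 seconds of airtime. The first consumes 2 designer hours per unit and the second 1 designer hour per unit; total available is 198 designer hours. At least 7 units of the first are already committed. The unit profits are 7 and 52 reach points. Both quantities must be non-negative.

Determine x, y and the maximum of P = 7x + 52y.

x = 7, y = 13, maximum P = 725

Corner points and P = 7x + 52y:
  (113/5, 0) → P = 791/5
  (7, 0) → P = 49
  (7, 13) → P = 725

The binding constraints are 5x + 6y = 113 and x = 7.
Solving simultaneously gives x = 7, y = 13.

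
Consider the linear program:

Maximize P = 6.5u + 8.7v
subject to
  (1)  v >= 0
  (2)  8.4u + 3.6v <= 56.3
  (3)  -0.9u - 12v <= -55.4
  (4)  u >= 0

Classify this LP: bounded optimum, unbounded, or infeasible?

bounded optimum

Extreme points and P = 6.5u + 8.7v:
  (3968/813, 13823/3252) → P = 2234281/32520
  (0, 563/36) → P = 16327/120
  (0, 277/60) → P = 40.165
The feasible region has finitely many vertices and no improving ray; the maximum is 16327/120 at (0, 563/36).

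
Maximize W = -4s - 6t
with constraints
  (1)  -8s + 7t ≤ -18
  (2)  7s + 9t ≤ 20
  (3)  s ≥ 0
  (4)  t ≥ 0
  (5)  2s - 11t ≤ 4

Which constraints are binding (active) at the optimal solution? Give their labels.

(1) and (5)

Extreme points and W = -4s - 6t:
  (302/121, 34/121) → W = -1412/121
  (85/37, 2/37) → W = -352/37
  (256/95, 12/95) → W = -1096/95

The maximum is at (85/37, 2/37). Substituting into each constraint, equality holds for (1) and (5); the remaining constraints have slack.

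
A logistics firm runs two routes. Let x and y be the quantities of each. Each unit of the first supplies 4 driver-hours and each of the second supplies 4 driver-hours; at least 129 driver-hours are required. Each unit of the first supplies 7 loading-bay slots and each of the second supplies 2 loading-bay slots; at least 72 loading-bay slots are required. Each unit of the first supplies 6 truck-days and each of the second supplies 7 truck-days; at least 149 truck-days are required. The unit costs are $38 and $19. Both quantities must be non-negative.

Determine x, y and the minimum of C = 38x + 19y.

x = 3/2, y = 123/4, minimum C = 2565/4

Feasible corners and C = 38x + 19y:
  (0, 36) → C = 684
  (129/4, 0) → C = 2451/2
  (3/2, 123/4) → C = 2565/4
The feasible region is unbounded (it extends along (0, 1), (1, 0)), but C strictly increases along every unbounded feasible direction, so there is no improving ray and the minimum is attained at a vertex.

The binding constraints are 4x + 4y = 129 and 7x + 2y = 72.
Solving simultaneously gives x = 3/2, y = 123/4.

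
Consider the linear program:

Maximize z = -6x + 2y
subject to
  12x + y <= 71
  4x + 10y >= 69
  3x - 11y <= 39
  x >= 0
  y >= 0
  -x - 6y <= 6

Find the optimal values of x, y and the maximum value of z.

x = 0, y = 71, maximum z = 142

Extreme points and z = -6x + 2y:
  (641/116, 136/29) → z = -1379/58
  (0, 71) → z = 142
  (0, 69/10) → z = 69/5

At the optimal vertex, 12x + y = 71 and x = 0.
Solving simultaneously gives x = 0, y = 71.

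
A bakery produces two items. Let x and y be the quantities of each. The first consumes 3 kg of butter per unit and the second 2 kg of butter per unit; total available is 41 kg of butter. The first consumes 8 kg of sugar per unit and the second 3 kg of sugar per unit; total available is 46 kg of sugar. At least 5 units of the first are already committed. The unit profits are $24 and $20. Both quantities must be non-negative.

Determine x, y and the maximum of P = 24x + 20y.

x = 5, y = 2, maximum P = 160

Vertices and P = 24x + 20y:
  (23/4, 0) → P = 138
  (5, 0) → P = 120
  (5, 2) → P = 160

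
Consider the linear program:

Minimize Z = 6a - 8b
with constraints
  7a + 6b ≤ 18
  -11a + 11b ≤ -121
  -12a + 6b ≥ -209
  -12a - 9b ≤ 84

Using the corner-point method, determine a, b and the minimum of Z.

a = 84/13, b = -59/13, minimum Z = 976/13

Feasible corners and Z = 6a - 8b:
  (84/13, -59/13) → Z = 976/13
  (227/19, -1247/114) → Z = 9074/57
  (5/7, -72/7) → Z = 606/7
  (153/20, -293/15) → Z = 1213/6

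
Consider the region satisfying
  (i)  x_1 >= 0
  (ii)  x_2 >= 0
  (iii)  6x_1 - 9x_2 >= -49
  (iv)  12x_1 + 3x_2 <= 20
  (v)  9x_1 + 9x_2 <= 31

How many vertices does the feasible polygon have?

4

Pairwise boundary intersections that survive every other constraint:
  (0, 0)
  (0, 31/9)
  (5/3, 0)
  (29/27, 64/27)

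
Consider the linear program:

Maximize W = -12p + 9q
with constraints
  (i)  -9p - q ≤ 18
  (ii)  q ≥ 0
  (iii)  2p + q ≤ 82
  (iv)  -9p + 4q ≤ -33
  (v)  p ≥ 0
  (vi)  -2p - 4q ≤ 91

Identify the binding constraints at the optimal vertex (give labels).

(iii) and (iv)

Vertices and W = -12p + 9q:
  (41, 0) → W = -492
  (11/3, 0) → W = -44
  (361/17, 672/17) → W = 1716/17

The maximum is at (361/17, 672/17). Substituting into each constraint, equality holds for (iii) and (iv); the remaining constraints have slack.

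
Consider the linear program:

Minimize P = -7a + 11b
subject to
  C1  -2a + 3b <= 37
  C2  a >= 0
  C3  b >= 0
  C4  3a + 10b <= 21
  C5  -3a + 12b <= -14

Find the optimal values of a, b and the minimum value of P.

a = 7, b = 0, minimum P = -49

Vertices and P = -7a + 11b:
  (7, 0) → P = -49
  (14/3, 0) → P = -98/3
  (196/33, 7/22) → P = -2513/66

The binding constraints are b = 0 and 3a + 10b = 21.
Solving simultaneously gives a = 7, b = 0.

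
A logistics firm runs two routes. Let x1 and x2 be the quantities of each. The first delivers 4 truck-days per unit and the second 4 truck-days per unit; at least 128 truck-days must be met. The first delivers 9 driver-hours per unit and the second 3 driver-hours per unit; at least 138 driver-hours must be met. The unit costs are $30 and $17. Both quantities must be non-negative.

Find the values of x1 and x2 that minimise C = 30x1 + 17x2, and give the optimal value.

x1 = 7, x2 = 25, minimum C = 635

Vertices and C = 30x1 + 17x2:
  (0, 46) → C = 782
  (32, 0) → C = 960
  (7, 25) → C = 635
The feasible region is unbounded (it extends along (0, 1), (1, 0)), but C strictly increases along every unbounded feasible direction, so there is no improving ray and the minimum is attained at a vertex.

The optimum lies where 4x1 + 4x2 = 128 and 9x1 + 3x2 = 138.
Solving simultaneously gives x1 = 7, x2 = 25.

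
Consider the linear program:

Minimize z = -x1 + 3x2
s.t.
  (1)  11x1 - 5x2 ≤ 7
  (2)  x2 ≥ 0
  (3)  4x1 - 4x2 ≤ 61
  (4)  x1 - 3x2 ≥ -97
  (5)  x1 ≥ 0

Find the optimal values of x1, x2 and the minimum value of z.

x1 = 7/11, x2 = 0, minimum z = -7/11

Corner points and z = -x1 + 3x2:
  (7/11, 0) → z = -7/11
  (253/14, 537/14) → z = 97
  (0, 0) → z = 0
  (0, 97/3) → z = 97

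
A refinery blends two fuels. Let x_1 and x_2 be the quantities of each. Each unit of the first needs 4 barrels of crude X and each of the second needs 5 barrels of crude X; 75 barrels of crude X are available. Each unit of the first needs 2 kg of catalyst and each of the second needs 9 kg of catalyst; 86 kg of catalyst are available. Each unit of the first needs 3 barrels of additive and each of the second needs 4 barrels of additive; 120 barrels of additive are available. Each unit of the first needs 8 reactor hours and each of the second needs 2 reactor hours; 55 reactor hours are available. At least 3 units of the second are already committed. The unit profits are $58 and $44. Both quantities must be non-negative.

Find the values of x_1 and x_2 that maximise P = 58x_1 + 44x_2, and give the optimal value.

x_1 = 19/4, x_2 = 17/2, maximum P = 1299/2

Extreme points and P = 58x_1 + 44x_2:
  (0, 86/9) → P = 3784/9
  (0, 3) → P = 132
  (19/4, 17/2) → P = 1299/2
  (49/8, 3) → P = 1949/4

The binding constraints are 2x_1 + 9x_2 = 86 and 8x_1 + 2x_2 = 55.
Solving simultaneously gives x_1 = 19/4, x_2 = 17/2.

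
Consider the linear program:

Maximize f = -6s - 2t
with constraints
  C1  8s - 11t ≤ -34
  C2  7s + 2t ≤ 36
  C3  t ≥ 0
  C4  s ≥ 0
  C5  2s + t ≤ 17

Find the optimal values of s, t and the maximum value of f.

s = 0, t = 34/11, maximum f = -68/11

Feasible corners and f = -6s - 2t:
  (328/93, 526/93) → f = -3020/93
  (0, 34/11) → f = -68/11
  (2/3, 47/3) → f = -106/3
  (0, 17) → f = -34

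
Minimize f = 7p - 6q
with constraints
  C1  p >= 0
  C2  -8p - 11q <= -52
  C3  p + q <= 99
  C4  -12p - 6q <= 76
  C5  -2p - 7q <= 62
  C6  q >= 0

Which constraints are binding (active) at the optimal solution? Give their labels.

Feasible corners and f = 7p - 6q:
  (0, 52/11) → f = -312/11
  (0, 99) → f = -594
  (13/2, 0) → f = 91/2
  (99, 0) → f = 693

The minimum is at (0, 99). Substituting into each constraint, equality holds for C1 and C3; the remaining constraints have slack.

C1 and C3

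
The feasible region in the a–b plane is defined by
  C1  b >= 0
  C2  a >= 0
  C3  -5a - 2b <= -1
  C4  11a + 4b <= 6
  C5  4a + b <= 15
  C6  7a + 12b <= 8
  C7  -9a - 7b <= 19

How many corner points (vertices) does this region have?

The feasible vertices (each the meet of two boundaries and inside every other half-plane) are:
  (1/5, 0)
  (6/11, 0)
  (0, 1/2)
  (0, 2/3)
  (5/13, 23/52)

5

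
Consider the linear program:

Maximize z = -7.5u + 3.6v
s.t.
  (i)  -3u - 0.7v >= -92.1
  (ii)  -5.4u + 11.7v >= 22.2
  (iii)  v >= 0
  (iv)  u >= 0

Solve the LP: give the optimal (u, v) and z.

Corner points and z = -7.5u + 3.6v:
  (35401/1296, 3133/216) → z = -659449/4320
  (0, 921/7) → z = 16578/35
  (0, 74/39) → z = 444/65

u = 0, v = 921/7, maximum z = 16578/35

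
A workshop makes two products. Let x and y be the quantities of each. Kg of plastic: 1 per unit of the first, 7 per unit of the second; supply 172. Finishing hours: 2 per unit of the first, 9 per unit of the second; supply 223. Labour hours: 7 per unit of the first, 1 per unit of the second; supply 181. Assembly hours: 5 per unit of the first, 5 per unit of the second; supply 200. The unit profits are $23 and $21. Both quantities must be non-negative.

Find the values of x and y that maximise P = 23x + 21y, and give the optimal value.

Vertices and P = 23x + 21y:
  (0, 0) → P = 0
  (0, 172/7) → P = 516
  (181/7, 0) → P = 4163/7
  (13/5, 121/5) → P = 568
  (137/7, 143/7) → P = 6154/7
  (47/2, 33/2) → P = 887

The binding constraints are 7x + y = 181 and 5x + 5y = 200.
Solving simultaneously gives x = 47/2, y = 33/2.

x = 47/2, y = 33/2, maximum P = 887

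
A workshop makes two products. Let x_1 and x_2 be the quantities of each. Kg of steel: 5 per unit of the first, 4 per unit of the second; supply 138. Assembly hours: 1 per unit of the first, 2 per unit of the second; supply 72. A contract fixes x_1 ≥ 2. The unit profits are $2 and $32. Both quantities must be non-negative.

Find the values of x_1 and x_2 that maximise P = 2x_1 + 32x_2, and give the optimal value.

x_1 = 2, x_2 = 32, maximum P = 1028

Vertices and P = 2x_1 + 32x_2:
  (138/5, 0) → P = 276/5
  (2, 0) → P = 4
  (2, 32) → P = 1028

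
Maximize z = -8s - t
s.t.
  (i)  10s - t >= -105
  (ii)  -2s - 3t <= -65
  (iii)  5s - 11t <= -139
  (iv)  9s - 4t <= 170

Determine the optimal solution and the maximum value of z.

Feasible corners and z = -8s - t:
  (-125/16, 215/8) → z = 285/8
  (298/37, 603/37) → z = -2987/37
  (2426/79, 2101/79) → z = -21509/79
The feasible region is unbounded (it extends along (4, 9), (1, 10)), but z strictly decreases along every unbounded feasible direction, so there is no improving ray and the maximum is attained at a vertex.

At the optimal vertex, 10s - t = -105 and -2s - 3t = -65.
Solving simultaneously gives s = -125/16, t = 215/8.

s = -125/16, t = 215/8, maximum z = 285/8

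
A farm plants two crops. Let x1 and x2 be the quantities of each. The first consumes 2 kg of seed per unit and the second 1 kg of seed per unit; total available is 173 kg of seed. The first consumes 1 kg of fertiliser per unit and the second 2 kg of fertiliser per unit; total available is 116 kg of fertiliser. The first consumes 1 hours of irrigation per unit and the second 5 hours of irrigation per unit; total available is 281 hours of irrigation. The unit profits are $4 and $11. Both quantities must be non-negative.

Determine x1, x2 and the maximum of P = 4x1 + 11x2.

x1 = 6, x2 = 55, maximum P = 629

Vertices and P = 4x1 + 11x2:
  (0, 0) → P = 0
  (0, 281/5) → P = 3091/5
  (173/2, 0) → P = 346
  (230/3, 59/3) → P = 523
  (6, 55) → P = 629

At the optimal vertex, x1 + 2x2 = 116 and x1 + 5x2 = 281.
Solving simultaneously gives x1 = 6, x2 = 55.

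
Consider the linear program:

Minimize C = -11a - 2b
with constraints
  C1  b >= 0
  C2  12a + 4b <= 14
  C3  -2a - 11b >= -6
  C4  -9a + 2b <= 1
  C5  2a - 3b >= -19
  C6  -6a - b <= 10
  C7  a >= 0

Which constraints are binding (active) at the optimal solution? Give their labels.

Vertices and C = -11a - 2b:
  (7/6, 0) → C = -77/6
  (0, 0) → C = 0
  (65/62, 11/31) → C = -759/62
  (1/103, 56/103) → C = -123/103
  (0, 1/2) → C = -1

The minimum is at (7/6, 0). Substituting into each constraint, equality holds for C1 and C2; the remaining constraints have slack.

C1 and C2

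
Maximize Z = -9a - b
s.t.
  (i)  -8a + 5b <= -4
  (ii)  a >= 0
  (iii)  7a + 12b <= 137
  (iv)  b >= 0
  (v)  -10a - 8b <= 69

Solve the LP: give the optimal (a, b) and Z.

Extreme points and Z = -9a - b:
  (733/131, 1068/131) → Z = -7665/131
  (1/2, 0) → Z = -9/2
  (137/7, 0) → Z = -1233/7

The optimum lies where -8a + 5b = -4 and b = 0.
Solving simultaneously gives a = 1/2, b = 0.

a = 1/2, b = 0, maximum Z = -9/2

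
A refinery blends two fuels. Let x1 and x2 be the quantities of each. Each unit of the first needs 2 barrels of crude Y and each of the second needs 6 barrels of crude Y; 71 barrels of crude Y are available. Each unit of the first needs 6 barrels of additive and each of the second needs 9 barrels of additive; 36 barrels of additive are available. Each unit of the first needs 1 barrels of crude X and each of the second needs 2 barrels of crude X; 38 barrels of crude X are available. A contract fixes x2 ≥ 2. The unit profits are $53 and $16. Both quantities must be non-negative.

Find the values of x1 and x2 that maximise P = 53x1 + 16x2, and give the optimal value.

Extreme points and P = 53x1 + 16x2:
  (0, 4) → P = 64
  (0, 2) → P = 32
  (3, 2) → P = 191

The optimum lies where 6x1 + 9x2 = 36 and x2 = 2.
Solving simultaneously gives x1 = 3, x2 = 2.

x1 = 3, x2 = 2, maximum P = 191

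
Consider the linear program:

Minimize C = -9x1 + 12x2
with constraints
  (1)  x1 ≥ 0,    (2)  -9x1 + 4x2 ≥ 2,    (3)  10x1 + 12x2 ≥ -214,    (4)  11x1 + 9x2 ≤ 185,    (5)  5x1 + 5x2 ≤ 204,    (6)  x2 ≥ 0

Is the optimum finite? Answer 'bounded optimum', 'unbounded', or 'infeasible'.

bounded optimum

Feasible corners and C = -9x1 + 12x2:
  (0, 1/2) → C = 6
  (0, 185/9) → C = 740/3
  (722/125, 1687/125) → C = 13746/125
The feasible region has finitely many vertices and no improving ray; the minimum is 6 at (0, 1/2).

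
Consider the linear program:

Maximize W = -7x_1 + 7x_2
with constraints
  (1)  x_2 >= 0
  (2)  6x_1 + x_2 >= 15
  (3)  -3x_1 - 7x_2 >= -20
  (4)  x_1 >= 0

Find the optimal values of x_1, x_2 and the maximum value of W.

Feasible corners and W = -7x_1 + 7x_2:
  (5/2, 0) → W = -35/2
  (20/3, 0) → W = -140/3
  (85/39, 25/13) → W = -70/39

x_1 = 85/39, x_2 = 25/13, maximum W = -70/39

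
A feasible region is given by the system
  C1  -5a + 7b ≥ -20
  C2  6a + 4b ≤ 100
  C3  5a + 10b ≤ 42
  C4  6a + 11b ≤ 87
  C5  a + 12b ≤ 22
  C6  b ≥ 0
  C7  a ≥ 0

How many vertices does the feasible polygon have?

The feasible vertices (each the meet of two boundaries and inside every other half-plane) are:
  (494/85, 22/17)
  (4, 0)
  (142/25, 34/25)
  (0, 11/6)
  (0, 0)

5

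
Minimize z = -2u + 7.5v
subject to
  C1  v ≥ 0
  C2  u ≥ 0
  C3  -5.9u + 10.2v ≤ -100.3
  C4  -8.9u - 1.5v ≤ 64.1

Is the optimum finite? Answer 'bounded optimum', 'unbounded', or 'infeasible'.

From the feasible point (17, 0), moving in the direction (1, 0) keeps every constraint satisfied while z decreases without bound.

unbounded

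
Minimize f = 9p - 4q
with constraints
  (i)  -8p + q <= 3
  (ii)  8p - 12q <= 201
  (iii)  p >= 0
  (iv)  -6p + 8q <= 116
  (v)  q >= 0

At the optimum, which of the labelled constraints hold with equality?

Feasible corners and f = 9p - 4q:
  (0, 3) → f = -12
  (46/29, 455/29) → f = -1406/29
  (201/8, 0) → f = 1809/8
  (0, 0) → f = 0
The feasible region is unbounded (it extends along (3, 2), (4, 3)), but f strictly increases along every unbounded feasible direction, so there is no improving ray and the minimum is attained at a vertex.

The minimum is at (46/29, 455/29). Substituting into each constraint, equality holds for (i) and (iv); the remaining constraints have slack.

(i) and (iv)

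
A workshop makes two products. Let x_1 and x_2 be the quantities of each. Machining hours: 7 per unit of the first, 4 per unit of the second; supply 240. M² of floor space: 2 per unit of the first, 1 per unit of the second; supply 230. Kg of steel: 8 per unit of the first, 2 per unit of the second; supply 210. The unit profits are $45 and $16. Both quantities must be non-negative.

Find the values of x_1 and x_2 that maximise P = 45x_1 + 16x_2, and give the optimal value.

Feasible corners and P = 45x_1 + 16x_2:
  (0, 0) → P = 0
  (0, 60) → P = 960
  (105/4, 0) → P = 4725/4
  (20, 25) → P = 1300

x_1 = 20, x_2 = 25, maximum P = 1300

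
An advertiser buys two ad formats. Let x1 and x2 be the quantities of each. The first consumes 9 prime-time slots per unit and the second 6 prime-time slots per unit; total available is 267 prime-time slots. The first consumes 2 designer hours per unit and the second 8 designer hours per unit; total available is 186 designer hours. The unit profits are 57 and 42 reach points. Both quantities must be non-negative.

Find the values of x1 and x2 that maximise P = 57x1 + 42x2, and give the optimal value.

x1 = 17, x2 = 19, maximum P = 1767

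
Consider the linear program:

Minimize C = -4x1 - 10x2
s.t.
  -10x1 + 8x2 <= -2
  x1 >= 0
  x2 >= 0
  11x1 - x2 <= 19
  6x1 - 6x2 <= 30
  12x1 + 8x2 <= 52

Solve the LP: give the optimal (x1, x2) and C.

Corner points and C = -4x1 - 10x2:
  (1/5, 0) → C = -4/5
  (25/13, 28/13) → C = -380/13
  (19/11, 0) → C = -76/11

The optimum lies where -10x1 + 8x2 = -2 and 11x1 - x2 = 19.
Solving simultaneously gives x1 = 25/13, x2 = 28/13.

x1 = 25/13, x2 = 28/13, minimum C = -380/13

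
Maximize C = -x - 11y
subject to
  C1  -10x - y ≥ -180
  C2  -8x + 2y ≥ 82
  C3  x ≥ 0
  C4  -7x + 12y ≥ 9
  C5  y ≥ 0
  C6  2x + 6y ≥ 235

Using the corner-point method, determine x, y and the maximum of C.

Vertices and C = -x - 11y:
  (139/14, 565/7) → C = -12569/14
  (0, 180) → C = -1980
  (0, 41) → C = -451

The optimum lies where -8x + 2y = 82 and x = 0.
Solving simultaneously gives x = 0, y = 41.

x = 0, y = 41, maximum C = -451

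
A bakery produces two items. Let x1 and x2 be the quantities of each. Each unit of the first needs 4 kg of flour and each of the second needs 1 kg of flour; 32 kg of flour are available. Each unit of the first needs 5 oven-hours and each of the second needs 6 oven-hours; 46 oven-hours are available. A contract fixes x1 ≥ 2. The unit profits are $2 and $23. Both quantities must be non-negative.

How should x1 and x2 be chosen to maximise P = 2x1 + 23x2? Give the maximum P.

x1 = 2, x2 = 6, maximum P = 142

Extreme points and P = 2x1 + 23x2:
  (8, 0) → P = 16
  (2, 0) → P = 4
  (146/19, 24/19) → P = 844/19
  (2, 6) → P = 142

The optimum lies where 5x1 + 6x2 = 46 and x1 = 2.
Solving simultaneously gives x1 = 2, x2 = 6.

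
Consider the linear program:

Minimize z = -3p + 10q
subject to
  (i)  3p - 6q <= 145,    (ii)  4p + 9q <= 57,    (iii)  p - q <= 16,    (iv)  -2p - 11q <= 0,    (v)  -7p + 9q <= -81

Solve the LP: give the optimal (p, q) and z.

Extreme points and z = -3p + 10q:
  (201/13, -7/13) → z = -673/13
  (138/11, 25/33) → z = -992/33
  (176/13, -32/13) → z = -848/13
  (891/95, -162/95) → z = -4293/95

At the optimal vertex, p - q = 16 and -2p - 11q = 0.
Solving simultaneously gives p = 176/13, q = -32/13.

p = 176/13, q = -32/13, minimum z = -848/13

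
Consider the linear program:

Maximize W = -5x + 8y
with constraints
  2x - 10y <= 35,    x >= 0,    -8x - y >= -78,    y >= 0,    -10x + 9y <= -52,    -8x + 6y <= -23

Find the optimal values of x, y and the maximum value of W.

Corner points and W = -5x + 8y:
  (39/4, 0) → W = -195/4
  (377/41, 182/41) → W = -429/41
  (26/5, 0) → W = -26

The optimum lies where -8x - y = -78 and -10x + 9y = -52.
Solving simultaneously gives x = 377/41, y = 182/41.

x = 377/41, y = 182/41, maximum W = -429/41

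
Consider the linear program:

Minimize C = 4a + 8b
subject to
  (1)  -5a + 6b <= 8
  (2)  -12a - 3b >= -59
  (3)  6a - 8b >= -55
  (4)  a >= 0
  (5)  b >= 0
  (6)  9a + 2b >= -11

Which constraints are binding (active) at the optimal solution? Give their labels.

Extreme points and C = 4a + 8b:
  (110/29, 391/87) → C = 4448/87
  (0, 4/3) → C = 32/3
  (59/12, 0) → C = 59/3
  (0, 0) → C = 0

The minimum is at (0, 0). Substituting into each constraint, equality holds for (4) and (5); the remaining constraints have slack.

(4) and (5)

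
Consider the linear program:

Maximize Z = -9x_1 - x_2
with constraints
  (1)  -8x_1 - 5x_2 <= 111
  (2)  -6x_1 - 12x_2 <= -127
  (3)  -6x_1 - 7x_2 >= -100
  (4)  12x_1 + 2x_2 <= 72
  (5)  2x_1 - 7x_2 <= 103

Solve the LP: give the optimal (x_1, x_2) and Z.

x_1 = -1277/26, x_2 = 733/13, maximum Z = 10027/26

Vertices and Z = -9x_1 - x_2:
  (-1967/66, 841/33) → Z = 16021/66
  (-1277/26, 733/13) → Z = 10027/26
  (305/66, 91/11) → Z = -1097/22
  (38/9, 32/3) → Z = -146/3

The optimum lies where -8x_1 - 5x_2 = 111 and -6x_1 - 7x_2 = -100.
Solving simultaneously gives x_1 = -1277/26, x_2 = 733/13.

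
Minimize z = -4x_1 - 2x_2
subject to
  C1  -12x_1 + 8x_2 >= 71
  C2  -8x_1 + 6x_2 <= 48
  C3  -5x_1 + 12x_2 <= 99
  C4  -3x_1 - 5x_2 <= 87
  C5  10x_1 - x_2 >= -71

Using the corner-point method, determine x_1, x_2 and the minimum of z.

x_1 = -21/4, x_2 = 1, minimum z = 19

Vertices and z = -4x_1 - 2x_2:
  (-21/4, 1) → z = 19
  (-497/68, -71/34) → z = 568/17
  (-189/26, -22/13) → z = 422/13

The binding constraints are -12x_1 + 8x_2 = 71 and -8x_1 + 6x_2 = 48.
Solving simultaneously gives x_1 = -21/4, x_2 = 1.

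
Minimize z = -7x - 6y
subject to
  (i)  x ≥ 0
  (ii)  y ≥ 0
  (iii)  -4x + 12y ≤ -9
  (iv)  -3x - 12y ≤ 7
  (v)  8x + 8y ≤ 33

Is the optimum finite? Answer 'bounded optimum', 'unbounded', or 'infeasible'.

Extreme points and z = -7x - 6y:
  (9/4, 0) → z = -63/4
  (33/8, 0) → z = -231/8
  (117/32, 15/32) → z = -909/32
The feasible region has finitely many vertices and no improving ray; the minimum is -231/8 at (33/8, 0).

bounded optimum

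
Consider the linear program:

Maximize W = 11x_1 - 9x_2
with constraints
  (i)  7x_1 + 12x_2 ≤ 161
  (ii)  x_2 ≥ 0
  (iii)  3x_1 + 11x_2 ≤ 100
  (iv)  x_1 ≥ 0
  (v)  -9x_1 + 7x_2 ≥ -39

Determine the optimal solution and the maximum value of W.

x_1 = 13/3, x_2 = 0, maximum W = 143/3

Extreme points and W = 11x_1 - 9x_2:
  (0, 0) → W = 0
  (13/3, 0) → W = 143/3
  (0, 100/11) → W = -900/11
  (1129/120, 261/40) → W = 1343/30

The binding constraints are x_2 = 0 and -9x_1 + 7x_2 = -39.
Solving simultaneously gives x_1 = 13/3, x_2 = 0.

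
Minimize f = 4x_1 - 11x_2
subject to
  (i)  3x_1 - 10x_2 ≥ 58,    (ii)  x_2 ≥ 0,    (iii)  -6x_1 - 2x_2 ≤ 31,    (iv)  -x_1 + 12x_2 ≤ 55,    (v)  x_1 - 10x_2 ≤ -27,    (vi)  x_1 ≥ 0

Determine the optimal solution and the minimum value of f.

x_1 = 85/2, x_2 = 139/20, minimum f = 1871/20

Extreme points and f = 4x_1 - 11x_2:
  (623/13, 223/26) → f = 2531/26
  (85/2, 139/20) → f = 1871/20
  (113, 14) → f = 298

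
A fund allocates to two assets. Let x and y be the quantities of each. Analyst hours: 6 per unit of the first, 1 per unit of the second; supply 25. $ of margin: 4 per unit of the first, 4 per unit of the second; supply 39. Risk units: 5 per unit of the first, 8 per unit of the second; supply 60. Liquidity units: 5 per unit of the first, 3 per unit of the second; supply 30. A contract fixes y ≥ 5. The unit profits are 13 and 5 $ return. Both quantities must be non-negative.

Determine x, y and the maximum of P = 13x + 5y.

x = 3, y = 5, maximum P = 64

Corner points and P = 13x + 5y:
  (0, 15/2) → P = 75/2
  (0, 5) → P = 25
  (12/5, 6) → P = 306/5
  (3, 5) → P = 64

At the optimal vertex, 5x + 3y = 30 and y = 5.
Solving simultaneously gives x = 3, y = 5.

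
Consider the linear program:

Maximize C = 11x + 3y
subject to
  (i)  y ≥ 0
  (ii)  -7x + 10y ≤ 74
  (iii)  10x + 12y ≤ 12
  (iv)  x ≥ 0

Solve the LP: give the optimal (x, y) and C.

Vertices and C = 11x + 3y:
  (6/5, 0) → C = 66/5
  (0, 0) → C = 0
  (0, 1) → C = 3

The optimum lies where y = 0 and 10x + 12y = 12.
Solving simultaneously gives x = 6/5, y = 0.

x = 6/5, y = 0, maximum C = 66/5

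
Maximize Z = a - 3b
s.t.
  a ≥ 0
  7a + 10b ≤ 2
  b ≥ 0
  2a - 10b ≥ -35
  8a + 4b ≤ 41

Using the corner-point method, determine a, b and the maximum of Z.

Corner points and Z = a - 3b:
  (0, 1/5) → Z = -3/5
  (0, 0) → Z = 0
  (2/7, 0) → Z = 2/7

The binding constraints are 7a + 10b = 2 and b = 0.
Solving simultaneously gives a = 2/7, b = 0.

a = 2/7, b = 0, maximum Z = 2/7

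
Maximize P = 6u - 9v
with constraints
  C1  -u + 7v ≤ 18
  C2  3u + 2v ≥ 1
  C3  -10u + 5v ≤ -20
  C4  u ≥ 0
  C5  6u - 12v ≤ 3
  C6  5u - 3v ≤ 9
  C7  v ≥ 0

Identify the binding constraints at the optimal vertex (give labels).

Corner points and P = 6u - 9v:
  (46/13, 40/13) → P = -84/13
  (117/32, 99/32) → P = -189/32
  (3, 2) → P = 0

The maximum is at (3, 2). Substituting into each constraint, equality holds for C3 and C6; the remaining constraints have slack.

C3 and C6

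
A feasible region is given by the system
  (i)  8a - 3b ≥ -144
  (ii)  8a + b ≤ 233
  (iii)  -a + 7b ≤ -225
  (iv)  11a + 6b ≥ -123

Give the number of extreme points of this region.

3

Intersecting each pair of boundary lines and keeping only the points that satisfy every inequality leaves:
  (1856/57, -1567/57)
  (1521/37, -3547/37)
  (489/83, -2598/83)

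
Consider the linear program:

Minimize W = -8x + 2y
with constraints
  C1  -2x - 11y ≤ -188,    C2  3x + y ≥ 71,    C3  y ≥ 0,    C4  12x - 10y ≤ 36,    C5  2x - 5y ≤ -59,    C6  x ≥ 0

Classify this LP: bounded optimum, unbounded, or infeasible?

From the feasible point (296/17, 319/17), moving in the direction (10, 12) keeps every constraint satisfied while W decreases without bound.

unbounded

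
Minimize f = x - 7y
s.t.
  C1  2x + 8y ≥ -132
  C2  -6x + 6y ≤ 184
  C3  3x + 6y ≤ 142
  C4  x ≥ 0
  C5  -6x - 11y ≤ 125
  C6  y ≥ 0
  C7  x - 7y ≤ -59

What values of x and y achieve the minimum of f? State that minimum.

x = 0, y = 71/3, minimum f = -497/3

At the optimal vertex, 3x + 6y = 142 and x = 0.
Solving simultaneously gives x = 0, y = 71/3.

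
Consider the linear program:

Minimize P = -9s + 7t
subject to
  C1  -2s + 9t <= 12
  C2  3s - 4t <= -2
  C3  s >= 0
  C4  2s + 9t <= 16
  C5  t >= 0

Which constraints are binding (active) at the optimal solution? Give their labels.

C2 and C4

Vertices and P = -9s + 7t:
  (0, 4/3) → P = 28/3
  (1, 14/9) → P = 17/9
  (0, 1/2) → P = 7/2
  (46/35, 52/35) → P = -10/7

The minimum is at (46/35, 52/35). Substituting into each constraint, equality holds for C2 and C4; the remaining constraints have slack.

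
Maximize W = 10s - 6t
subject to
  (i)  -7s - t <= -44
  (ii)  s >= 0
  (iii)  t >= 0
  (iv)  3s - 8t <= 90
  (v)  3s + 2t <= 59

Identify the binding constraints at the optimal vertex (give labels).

Corner points and W = 10s - 6t:
  (44/7, 0) → W = 440/7
  (29/11, 281/11) → W = -1396/11
  (59/3, 0) → W = 590/3

The maximum is at (59/3, 0). Substituting into each constraint, equality holds for (iii) and (v); the remaining constraints have slack.

(iii) and (v)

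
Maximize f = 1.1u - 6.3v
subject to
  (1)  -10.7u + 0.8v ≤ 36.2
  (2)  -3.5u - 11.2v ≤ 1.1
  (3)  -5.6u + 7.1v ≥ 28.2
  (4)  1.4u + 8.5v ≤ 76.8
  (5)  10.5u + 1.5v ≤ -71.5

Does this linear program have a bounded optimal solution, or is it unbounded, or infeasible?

infeasible

The boundaries -10.7u + 0.8v = 36.2 and -5.6u + 7.1v = 28.2 meet at (-23446/7149, 9902/7149), but that point violates 10.5u + 1.5v ≤ -71.5. Every candidate vertex is excluded by some other constraint, so the feasible region is empty.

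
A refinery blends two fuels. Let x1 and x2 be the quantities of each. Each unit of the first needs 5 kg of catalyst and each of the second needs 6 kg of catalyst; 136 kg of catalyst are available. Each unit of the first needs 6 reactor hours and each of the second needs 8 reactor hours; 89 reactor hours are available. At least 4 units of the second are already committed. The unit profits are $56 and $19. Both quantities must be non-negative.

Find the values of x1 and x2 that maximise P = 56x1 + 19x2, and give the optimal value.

x1 = 19/2, x2 = 4, maximum P = 608

Extreme points and P = 56x1 + 19x2:
  (0, 89/8) → P = 1691/8
  (0, 4) → P = 76
  (19/2, 4) → P = 608

The binding constraints are 6x1 + 8x2 = 89 and x2 = 4.
Solving simultaneously gives x1 = 19/2, x2 = 4.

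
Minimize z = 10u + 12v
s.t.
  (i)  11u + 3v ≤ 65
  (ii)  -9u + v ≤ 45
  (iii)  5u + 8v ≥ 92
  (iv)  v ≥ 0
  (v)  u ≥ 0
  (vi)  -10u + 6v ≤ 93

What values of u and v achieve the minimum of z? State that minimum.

u = 0, v = 23/2, minimum z = 138

Corner points and z = 10u + 12v:
  (244/73, 687/73) → z = 10684/73
  (37/32, 1673/96) → z = 3531/16
  (0, 23/2) → z = 138
  (0, 31/2) → z = 186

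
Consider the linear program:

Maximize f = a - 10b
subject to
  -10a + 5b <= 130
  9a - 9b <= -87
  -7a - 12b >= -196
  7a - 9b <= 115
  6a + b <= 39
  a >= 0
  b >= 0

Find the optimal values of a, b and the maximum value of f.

a = 0, b = 29/3, maximum f = -290/3

Extreme points and f = a - 10b:
  (88/21, 97/7) → f = -2822/21
  (0, 29/3) → f = -290/3
  (272/65, 903/65) → f = -8758/65
  (0, 49/3) → f = -490/3

The optimum lies where 9a - 9b = -87 and a = 0.
Solving simultaneously gives a = 0, b = 29/3.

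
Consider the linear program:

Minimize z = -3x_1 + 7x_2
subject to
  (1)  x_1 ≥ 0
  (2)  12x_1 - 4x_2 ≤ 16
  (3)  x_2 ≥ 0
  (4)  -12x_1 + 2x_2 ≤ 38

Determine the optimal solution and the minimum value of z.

x_1 = 4/3, x_2 = 0, minimum z = -4

Corner points and z = -3x_1 + 7x_2:
  (0, 0) → z = 0
  (0, 19) → z = 133
  (4/3, 0) → z = -4
The feasible region is unbounded (it extends along (1, 3), (1, 6)), but z strictly increases along every unbounded feasible direction, so there is no improving ray and the minimum is attained at a vertex.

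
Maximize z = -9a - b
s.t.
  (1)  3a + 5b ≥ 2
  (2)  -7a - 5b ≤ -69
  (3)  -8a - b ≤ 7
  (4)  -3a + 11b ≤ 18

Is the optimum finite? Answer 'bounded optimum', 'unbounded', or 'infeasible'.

Vertices and z = -9a - b:
  (67/4, -193/20) → z = -1411/10
  (669/92, 333/92) → z = -3177/46
The feasible region has finitely many vertices and no improving ray; the maximum is -3177/46 at (669/92, 333/92).

bounded optimum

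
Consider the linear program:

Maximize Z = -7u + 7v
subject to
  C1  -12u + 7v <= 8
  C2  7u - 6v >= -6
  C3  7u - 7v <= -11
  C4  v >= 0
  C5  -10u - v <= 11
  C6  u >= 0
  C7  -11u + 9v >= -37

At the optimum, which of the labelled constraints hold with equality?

C2 and C7

Extreme points and Z = -7u + 7v:
  (24/7, 5) → Z = 11
  (92, 325/3) → Z = 343/3
  (179/7, 190/7) → Z = 11

The maximum is at (92, 325/3). Substituting into each constraint, equality holds for C2 and C7; the remaining constraints have slack.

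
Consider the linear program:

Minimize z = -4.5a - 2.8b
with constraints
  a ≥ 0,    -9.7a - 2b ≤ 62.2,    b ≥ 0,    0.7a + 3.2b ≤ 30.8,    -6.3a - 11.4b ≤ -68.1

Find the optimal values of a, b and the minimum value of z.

a = 44, b = 0, minimum z = -198

Corner points and z = -4.5a - 2.8b:
  (0, 77/8) → z = -539/20
  (0, 227/38) → z = -1589/95
  (44, 0) → z = -198
  (227/21, 0) → z = -681/14

The optimum lies where b = 0 and 0.7a + 3.2b = 30.8.
Solving simultaneously gives a = 44, b = 0.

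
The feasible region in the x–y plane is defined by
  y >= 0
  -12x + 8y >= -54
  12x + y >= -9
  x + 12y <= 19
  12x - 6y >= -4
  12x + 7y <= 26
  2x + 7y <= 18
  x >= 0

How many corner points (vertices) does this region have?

Intersecting each pair of boundary lines and keeping only the points that satisfy every inequality leaves:
  (13/6, 0)
  (0, 0)
  (11/25, 116/75)
  (179/137, 202/137)
  (0, 2/3)

5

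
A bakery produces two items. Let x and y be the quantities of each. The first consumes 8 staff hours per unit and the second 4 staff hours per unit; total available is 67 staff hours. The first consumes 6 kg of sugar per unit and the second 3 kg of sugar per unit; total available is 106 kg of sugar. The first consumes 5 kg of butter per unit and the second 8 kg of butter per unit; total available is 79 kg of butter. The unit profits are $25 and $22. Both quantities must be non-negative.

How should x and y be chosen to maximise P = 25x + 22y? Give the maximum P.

x = 5, y = 27/4, maximum P = 547/2

Corner points and P = 25x + 22y:
  (0, 0) → P = 0
  (0, 79/8) → P = 869/4
  (67/8, 0) → P = 1675/8
  (5, 27/4) → P = 547/2

The optimum lies where 8x + 4y = 67 and 5x + 8y = 79.
Solving simultaneously gives x = 5, y = 27/4.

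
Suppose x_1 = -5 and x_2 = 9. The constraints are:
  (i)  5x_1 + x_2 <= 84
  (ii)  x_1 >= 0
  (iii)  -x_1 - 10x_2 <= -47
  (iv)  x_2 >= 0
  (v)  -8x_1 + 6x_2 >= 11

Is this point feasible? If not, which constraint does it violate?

Constraint (ii): x_1 = -5, which is not ≥ 0. All other constraints are satisfied.

not feasible — violates (ii)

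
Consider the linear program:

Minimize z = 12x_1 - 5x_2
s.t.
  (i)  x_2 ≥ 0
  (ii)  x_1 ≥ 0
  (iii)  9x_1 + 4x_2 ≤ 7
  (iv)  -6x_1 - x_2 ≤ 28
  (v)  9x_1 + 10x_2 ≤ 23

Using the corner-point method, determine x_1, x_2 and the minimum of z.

x_1 = 0, x_2 = 7/4, minimum z = -35/4

The optimum lies where x_1 = 0 and 9x_1 + 4x_2 = 7.
Solving simultaneously gives x_1 = 0, x_2 = 7/4.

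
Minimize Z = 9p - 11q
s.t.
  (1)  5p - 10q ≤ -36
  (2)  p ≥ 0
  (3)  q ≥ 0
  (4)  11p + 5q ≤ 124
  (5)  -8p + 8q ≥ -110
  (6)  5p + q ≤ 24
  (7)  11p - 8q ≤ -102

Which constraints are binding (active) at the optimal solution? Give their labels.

(2) and (6)

Vertices and Z = 9p - 11q:
  (0, 24) → Z = -264
  (0, 51/4) → Z = -561/4
  (30/17, 258/17) → Z = -2568/17

The minimum is at (0, 24). Substituting into each constraint, equality holds for (2) and (6); the remaining constraints have slack.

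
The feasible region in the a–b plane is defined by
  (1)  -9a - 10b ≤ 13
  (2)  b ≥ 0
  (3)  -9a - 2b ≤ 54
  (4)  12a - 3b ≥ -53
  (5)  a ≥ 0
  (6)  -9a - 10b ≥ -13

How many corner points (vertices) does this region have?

3

Of the 14 pairwise boundary intersections, those satisfying every inequality are:
  (0, 0)
  (13/9, 0)
  (0, 13/10)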